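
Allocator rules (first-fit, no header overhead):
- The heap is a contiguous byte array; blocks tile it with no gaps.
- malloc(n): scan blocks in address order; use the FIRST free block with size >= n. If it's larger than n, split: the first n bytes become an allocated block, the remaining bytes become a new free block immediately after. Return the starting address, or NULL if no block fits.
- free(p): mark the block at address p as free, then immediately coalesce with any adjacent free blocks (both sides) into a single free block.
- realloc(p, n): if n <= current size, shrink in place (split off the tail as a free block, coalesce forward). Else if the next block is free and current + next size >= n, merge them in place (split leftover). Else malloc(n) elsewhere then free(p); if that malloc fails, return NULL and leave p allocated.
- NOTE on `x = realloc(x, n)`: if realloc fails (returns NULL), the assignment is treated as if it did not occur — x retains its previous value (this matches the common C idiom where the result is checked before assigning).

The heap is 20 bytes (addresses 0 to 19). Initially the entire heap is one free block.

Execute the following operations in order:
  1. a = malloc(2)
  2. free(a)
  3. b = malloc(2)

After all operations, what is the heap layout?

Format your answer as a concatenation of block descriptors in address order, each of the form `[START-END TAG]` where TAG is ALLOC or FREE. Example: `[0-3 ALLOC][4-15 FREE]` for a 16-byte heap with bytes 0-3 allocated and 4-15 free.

Op 1: a = malloc(2) -> a = 0; heap: [0-1 ALLOC][2-19 FREE]
Op 2: free(a) -> (freed a); heap: [0-19 FREE]
Op 3: b = malloc(2) -> b = 0; heap: [0-1 ALLOC][2-19 FREE]

Answer: [0-1 ALLOC][2-19 FREE]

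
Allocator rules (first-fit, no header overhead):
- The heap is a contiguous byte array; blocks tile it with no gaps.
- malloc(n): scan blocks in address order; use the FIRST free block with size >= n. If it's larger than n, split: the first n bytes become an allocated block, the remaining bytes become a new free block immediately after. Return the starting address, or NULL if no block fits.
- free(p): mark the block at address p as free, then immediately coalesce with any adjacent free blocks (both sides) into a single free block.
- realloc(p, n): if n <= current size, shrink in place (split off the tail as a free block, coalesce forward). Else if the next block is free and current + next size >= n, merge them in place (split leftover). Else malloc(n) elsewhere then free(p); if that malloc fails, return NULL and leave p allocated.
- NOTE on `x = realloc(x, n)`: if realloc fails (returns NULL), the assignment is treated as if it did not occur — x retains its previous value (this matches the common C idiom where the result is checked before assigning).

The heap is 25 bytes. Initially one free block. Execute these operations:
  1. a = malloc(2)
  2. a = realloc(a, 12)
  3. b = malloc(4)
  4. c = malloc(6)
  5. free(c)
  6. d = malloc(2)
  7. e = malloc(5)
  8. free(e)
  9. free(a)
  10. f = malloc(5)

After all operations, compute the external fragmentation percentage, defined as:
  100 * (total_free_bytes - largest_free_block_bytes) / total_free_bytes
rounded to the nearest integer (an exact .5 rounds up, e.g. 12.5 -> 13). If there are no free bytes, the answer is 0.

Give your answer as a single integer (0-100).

Op 1: a = malloc(2) -> a = 0; heap: [0-1 ALLOC][2-24 FREE]
Op 2: a = realloc(a, 12) -> a = 0; heap: [0-11 ALLOC][12-24 FREE]
Op 3: b = malloc(4) -> b = 12; heap: [0-11 ALLOC][12-15 ALLOC][16-24 FREE]
Op 4: c = malloc(6) -> c = 16; heap: [0-11 ALLOC][12-15 ALLOC][16-21 ALLOC][22-24 FREE]
Op 5: free(c) -> (freed c); heap: [0-11 ALLOC][12-15 ALLOC][16-24 FREE]
Op 6: d = malloc(2) -> d = 16; heap: [0-11 ALLOC][12-15 ALLOC][16-17 ALLOC][18-24 FREE]
Op 7: e = malloc(5) -> e = 18; heap: [0-11 ALLOC][12-15 ALLOC][16-17 ALLOC][18-22 ALLOC][23-24 FREE]
Op 8: free(e) -> (freed e); heap: [0-11 ALLOC][12-15 ALLOC][16-17 ALLOC][18-24 FREE]
Op 9: free(a) -> (freed a); heap: [0-11 FREE][12-15 ALLOC][16-17 ALLOC][18-24 FREE]
Op 10: f = malloc(5) -> f = 0; heap: [0-4 ALLOC][5-11 FREE][12-15 ALLOC][16-17 ALLOC][18-24 FREE]
Free blocks: [7 7] total_free=14 largest=7 -> 100*(14-7)/14 = 700/14 = 50

Answer: 50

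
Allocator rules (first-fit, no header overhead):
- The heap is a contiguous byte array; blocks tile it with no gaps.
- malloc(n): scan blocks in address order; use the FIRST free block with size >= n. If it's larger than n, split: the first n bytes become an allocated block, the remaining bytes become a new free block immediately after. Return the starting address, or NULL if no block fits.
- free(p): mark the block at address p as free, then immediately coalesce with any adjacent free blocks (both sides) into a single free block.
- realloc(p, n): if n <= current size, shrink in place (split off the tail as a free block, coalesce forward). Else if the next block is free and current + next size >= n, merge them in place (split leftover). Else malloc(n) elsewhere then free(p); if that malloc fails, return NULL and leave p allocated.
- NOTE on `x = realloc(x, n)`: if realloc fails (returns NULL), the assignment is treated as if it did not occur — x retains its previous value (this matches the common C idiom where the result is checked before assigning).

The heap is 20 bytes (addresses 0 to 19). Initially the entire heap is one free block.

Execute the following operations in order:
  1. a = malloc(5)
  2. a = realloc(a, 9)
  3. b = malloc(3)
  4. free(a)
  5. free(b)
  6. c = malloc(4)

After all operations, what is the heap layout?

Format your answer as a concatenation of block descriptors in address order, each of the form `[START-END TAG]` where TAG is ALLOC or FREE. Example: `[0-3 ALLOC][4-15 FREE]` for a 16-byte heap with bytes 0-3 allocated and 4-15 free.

Answer: [0-3 ALLOC][4-19 FREE]

Derivation:
Op 1: a = malloc(5) -> a = 0; heap: [0-4 ALLOC][5-19 FREE]
Op 2: a = realloc(a, 9) -> a = 0; heap: [0-8 ALLOC][9-19 FREE]
Op 3: b = malloc(3) -> b = 9; heap: [0-8 ALLOC][9-11 ALLOC][12-19 FREE]
Op 4: free(a) -> (freed a); heap: [0-8 FREE][9-11 ALLOC][12-19 FREE]
Op 5: free(b) -> (freed b); heap: [0-19 FREE]
Op 6: c = malloc(4) -> c = 0; heap: [0-3 ALLOC][4-19 FREE]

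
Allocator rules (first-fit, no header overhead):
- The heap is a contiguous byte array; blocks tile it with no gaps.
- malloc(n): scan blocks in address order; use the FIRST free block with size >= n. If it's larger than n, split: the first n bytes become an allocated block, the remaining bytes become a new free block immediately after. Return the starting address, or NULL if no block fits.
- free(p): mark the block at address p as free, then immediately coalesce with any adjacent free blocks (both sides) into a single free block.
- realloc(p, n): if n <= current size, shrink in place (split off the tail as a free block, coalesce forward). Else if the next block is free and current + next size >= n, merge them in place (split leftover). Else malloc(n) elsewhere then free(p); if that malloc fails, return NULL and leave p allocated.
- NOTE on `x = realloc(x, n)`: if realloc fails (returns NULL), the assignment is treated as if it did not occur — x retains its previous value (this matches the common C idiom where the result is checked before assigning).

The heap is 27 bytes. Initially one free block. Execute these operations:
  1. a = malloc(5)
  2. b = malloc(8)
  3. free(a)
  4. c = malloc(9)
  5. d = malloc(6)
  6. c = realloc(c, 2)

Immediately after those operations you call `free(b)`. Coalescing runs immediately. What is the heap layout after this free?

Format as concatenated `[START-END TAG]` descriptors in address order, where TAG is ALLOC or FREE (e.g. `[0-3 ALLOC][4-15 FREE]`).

Op 1: a = malloc(5) -> a = 0; heap: [0-4 ALLOC][5-26 FREE]
Op 2: b = malloc(8) -> b = 5; heap: [0-4 ALLOC][5-12 ALLOC][13-26 FREE]
Op 3: free(a) -> (freed a); heap: [0-4 FREE][5-12 ALLOC][13-26 FREE]
Op 4: c = malloc(9) -> c = 13; heap: [0-4 FREE][5-12 ALLOC][13-21 ALLOC][22-26 FREE]
Op 5: d = malloc(6) -> d = NULL; heap: [0-4 FREE][5-12 ALLOC][13-21 ALLOC][22-26 FREE]
Op 6: c = realloc(c, 2) -> c = 13; heap: [0-4 FREE][5-12 ALLOC][13-14 ALLOC][15-26 FREE]
free(b): b = 5 -> block [5-12 ALLOC]; mark free, coalesce with adjacent free neighbors -> [0-12 FREE][13-14 ALLOC][15-26 FREE]

Answer: [0-12 FREE][13-14 ALLOC][15-26 FREE]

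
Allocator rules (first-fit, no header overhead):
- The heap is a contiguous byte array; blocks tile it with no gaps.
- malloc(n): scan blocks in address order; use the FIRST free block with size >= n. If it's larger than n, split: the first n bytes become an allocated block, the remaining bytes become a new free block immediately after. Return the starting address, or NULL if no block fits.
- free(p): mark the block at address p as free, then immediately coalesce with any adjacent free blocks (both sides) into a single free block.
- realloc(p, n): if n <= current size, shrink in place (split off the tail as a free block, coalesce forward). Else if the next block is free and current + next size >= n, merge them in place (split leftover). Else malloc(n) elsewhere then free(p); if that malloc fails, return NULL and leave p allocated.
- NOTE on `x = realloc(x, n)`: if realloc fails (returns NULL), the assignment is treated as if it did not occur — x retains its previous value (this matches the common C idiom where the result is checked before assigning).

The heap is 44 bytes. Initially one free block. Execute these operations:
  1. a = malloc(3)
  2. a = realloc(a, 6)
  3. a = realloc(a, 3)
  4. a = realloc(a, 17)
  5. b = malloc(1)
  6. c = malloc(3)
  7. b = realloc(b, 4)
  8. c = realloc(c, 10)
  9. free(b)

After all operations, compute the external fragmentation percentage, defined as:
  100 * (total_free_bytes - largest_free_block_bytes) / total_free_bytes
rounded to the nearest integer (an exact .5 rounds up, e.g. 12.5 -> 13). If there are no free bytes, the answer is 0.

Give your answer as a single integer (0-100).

Op 1: a = malloc(3) -> a = 0; heap: [0-2 ALLOC][3-43 FREE]
Op 2: a = realloc(a, 6) -> a = 0; heap: [0-5 ALLOC][6-43 FREE]
Op 3: a = realloc(a, 3) -> a = 0; heap: [0-2 ALLOC][3-43 FREE]
Op 4: a = realloc(a, 17) -> a = 0; heap: [0-16 ALLOC][17-43 FREE]
Op 5: b = malloc(1) -> b = 17; heap: [0-16 ALLOC][17-17 ALLOC][18-43 FREE]
Op 6: c = malloc(3) -> c = 18; heap: [0-16 ALLOC][17-17 ALLOC][18-20 ALLOC][21-43 FREE]
Op 7: b = realloc(b, 4) -> b = 21; heap: [0-16 ALLOC][17-17 FREE][18-20 ALLOC][21-24 ALLOC][25-43 FREE]
Op 8: c = realloc(c, 10) -> c = 25; heap: [0-16 ALLOC][17-20 FREE][21-24 ALLOC][25-34 ALLOC][35-43 FREE]
Op 9: free(b) -> (freed b); heap: [0-16 ALLOC][17-24 FREE][25-34 ALLOC][35-43 FREE]
Free blocks: [8 9] total_free=17 largest=9 -> 100*(17-9)/17 = 800/17 ≈ 47.059 -> rounds to 47

Answer: 47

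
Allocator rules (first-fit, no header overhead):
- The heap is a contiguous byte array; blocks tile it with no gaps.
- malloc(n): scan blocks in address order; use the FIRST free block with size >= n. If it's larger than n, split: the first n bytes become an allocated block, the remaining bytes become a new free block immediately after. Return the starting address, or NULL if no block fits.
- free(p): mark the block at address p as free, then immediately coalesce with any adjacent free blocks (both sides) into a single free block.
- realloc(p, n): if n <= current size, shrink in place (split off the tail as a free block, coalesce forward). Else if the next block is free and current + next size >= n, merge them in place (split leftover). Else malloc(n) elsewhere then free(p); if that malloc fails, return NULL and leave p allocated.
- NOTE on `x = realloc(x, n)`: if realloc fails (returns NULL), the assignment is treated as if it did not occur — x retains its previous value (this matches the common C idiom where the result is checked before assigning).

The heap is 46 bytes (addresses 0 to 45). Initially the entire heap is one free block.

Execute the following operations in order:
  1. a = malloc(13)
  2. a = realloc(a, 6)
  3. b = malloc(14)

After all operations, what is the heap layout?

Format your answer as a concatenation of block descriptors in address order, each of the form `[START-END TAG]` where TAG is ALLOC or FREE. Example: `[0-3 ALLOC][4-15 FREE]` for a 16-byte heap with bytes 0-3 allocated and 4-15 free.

Op 1: a = malloc(13) -> a = 0; heap: [0-12 ALLOC][13-45 FREE]
Op 2: a = realloc(a, 6) -> a = 0; heap: [0-5 ALLOC][6-45 FREE]
Op 3: b = malloc(14) -> b = 6; heap: [0-5 ALLOC][6-19 ALLOC][20-45 FREE]

Answer: [0-5 ALLOC][6-19 ALLOC][20-45 FREE]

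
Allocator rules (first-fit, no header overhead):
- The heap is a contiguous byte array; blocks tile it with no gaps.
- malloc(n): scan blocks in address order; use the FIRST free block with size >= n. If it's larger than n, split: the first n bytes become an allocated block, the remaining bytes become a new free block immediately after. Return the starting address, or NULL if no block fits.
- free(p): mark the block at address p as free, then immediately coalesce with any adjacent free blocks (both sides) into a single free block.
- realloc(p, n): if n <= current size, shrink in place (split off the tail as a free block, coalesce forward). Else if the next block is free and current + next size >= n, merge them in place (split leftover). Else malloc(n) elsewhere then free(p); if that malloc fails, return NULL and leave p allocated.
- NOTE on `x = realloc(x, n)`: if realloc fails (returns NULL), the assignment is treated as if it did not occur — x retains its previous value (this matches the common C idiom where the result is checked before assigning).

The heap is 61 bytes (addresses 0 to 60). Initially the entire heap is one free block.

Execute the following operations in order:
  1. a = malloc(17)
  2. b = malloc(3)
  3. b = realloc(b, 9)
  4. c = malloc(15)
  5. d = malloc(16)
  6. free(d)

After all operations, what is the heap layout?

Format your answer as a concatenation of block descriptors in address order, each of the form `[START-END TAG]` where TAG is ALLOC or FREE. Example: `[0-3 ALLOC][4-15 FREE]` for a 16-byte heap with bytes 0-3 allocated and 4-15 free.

Answer: [0-16 ALLOC][17-25 ALLOC][26-40 ALLOC][41-60 FREE]

Derivation:
Op 1: a = malloc(17) -> a = 0; heap: [0-16 ALLOC][17-60 FREE]
Op 2: b = malloc(3) -> b = 17; heap: [0-16 ALLOC][17-19 ALLOC][20-60 FREE]
Op 3: b = realloc(b, 9) -> b = 17; heap: [0-16 ALLOC][17-25 ALLOC][26-60 FREE]
Op 4: c = malloc(15) -> c = 26; heap: [0-16 ALLOC][17-25 ALLOC][26-40 ALLOC][41-60 FREE]
Op 5: d = malloc(16) -> d = 41; heap: [0-16 ALLOC][17-25 ALLOC][26-40 ALLOC][41-56 ALLOC][57-60 FREE]
Op 6: free(d) -> (freed d); heap: [0-16 ALLOC][17-25 ALLOC][26-40 ALLOC][41-60 FREE]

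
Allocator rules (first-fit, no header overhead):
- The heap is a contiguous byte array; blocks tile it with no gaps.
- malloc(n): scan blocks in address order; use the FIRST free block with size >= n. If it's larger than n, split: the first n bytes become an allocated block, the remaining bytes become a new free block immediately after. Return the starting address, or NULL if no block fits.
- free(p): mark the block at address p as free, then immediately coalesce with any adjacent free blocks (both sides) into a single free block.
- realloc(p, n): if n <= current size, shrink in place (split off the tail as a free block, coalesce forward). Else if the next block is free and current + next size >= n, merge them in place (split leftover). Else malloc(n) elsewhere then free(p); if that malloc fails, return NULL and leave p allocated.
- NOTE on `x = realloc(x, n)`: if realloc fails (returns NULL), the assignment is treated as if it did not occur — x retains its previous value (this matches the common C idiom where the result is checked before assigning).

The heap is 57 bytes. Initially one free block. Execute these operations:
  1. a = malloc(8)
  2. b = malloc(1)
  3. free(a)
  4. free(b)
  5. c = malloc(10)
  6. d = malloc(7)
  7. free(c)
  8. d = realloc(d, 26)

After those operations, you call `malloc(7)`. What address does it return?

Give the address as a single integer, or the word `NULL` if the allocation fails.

Answer: 0

Derivation:
Op 1: a = malloc(8) -> a = 0; heap: [0-7 ALLOC][8-56 FREE]
Op 2: b = malloc(1) -> b = 8; heap: [0-7 ALLOC][8-8 ALLOC][9-56 FREE]
Op 3: free(a) -> (freed a); heap: [0-7 FREE][8-8 ALLOC][9-56 FREE]
Op 4: free(b) -> (freed b); heap: [0-56 FREE]
Op 5: c = malloc(10) -> c = 0; heap: [0-9 ALLOC][10-56 FREE]
Op 6: d = malloc(7) -> d = 10; heap: [0-9 ALLOC][10-16 ALLOC][17-56 FREE]
Op 7: free(c) -> (freed c); heap: [0-9 FREE][10-16 ALLOC][17-56 FREE]
Op 8: d = realloc(d, 26) -> d = 10; heap: [0-9 FREE][10-35 ALLOC][36-56 FREE]
malloc(7): first-fit scan over [0-9 FREE][10-35 ALLOC][36-56 FREE] -> 0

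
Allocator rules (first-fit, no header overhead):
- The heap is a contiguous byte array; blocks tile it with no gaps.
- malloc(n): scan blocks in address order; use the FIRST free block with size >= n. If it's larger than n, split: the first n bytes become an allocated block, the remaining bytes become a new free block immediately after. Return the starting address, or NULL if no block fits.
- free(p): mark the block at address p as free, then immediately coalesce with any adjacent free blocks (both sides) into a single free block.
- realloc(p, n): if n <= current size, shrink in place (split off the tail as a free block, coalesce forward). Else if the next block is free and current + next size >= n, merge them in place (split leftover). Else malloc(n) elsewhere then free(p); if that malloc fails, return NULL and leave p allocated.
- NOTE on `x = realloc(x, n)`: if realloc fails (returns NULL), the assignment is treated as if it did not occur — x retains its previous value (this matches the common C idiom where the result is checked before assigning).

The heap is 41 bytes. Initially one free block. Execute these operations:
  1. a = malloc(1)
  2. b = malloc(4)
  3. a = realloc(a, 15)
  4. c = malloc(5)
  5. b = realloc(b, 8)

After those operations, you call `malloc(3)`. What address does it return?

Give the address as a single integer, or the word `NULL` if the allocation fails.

Op 1: a = malloc(1) -> a = 0; heap: [0-0 ALLOC][1-40 FREE]
Op 2: b = malloc(4) -> b = 1; heap: [0-0 ALLOC][1-4 ALLOC][5-40 FREE]
Op 3: a = realloc(a, 15) -> a = 5; heap: [0-0 FREE][1-4 ALLOC][5-19 ALLOC][20-40 FREE]
Op 4: c = malloc(5) -> c = 20; heap: [0-0 FREE][1-4 ALLOC][5-19 ALLOC][20-24 ALLOC][25-40 FREE]
Op 5: b = realloc(b, 8) -> b = 25; heap: [0-4 FREE][5-19 ALLOC][20-24 ALLOC][25-32 ALLOC][33-40 FREE]
malloc(3): first-fit scan over [0-4 FREE][5-19 ALLOC][20-24 ALLOC][25-32 ALLOC][33-40 FREE] -> 0

Answer: 0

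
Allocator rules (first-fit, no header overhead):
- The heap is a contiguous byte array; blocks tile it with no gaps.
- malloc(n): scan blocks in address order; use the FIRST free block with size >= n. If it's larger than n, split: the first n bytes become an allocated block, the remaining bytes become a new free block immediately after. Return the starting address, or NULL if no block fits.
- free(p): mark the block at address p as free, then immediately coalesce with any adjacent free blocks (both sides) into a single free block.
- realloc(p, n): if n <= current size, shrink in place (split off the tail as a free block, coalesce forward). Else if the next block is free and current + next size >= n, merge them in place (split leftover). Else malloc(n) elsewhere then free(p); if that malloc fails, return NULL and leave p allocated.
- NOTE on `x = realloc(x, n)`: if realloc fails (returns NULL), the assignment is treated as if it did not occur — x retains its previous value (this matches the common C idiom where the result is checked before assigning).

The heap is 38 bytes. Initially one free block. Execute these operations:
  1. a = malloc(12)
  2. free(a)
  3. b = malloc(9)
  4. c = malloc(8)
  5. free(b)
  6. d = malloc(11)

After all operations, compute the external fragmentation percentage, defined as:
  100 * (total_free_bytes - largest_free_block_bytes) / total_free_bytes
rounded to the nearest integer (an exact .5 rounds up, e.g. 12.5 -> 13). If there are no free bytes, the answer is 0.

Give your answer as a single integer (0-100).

Answer: 47

Derivation:
Op 1: a = malloc(12) -> a = 0; heap: [0-11 ALLOC][12-37 FREE]
Op 2: free(a) -> (freed a); heap: [0-37 FREE]
Op 3: b = malloc(9) -> b = 0; heap: [0-8 ALLOC][9-37 FREE]
Op 4: c = malloc(8) -> c = 9; heap: [0-8 ALLOC][9-16 ALLOC][17-37 FREE]
Op 5: free(b) -> (freed b); heap: [0-8 FREE][9-16 ALLOC][17-37 FREE]
Op 6: d = malloc(11) -> d = 17; heap: [0-8 FREE][9-16 ALLOC][17-27 ALLOC][28-37 FREE]
Free blocks: [9 10] total_free=19 largest=10 -> 100*(19-10)/19 = 900/19 ≈ 47.368 -> rounds to 47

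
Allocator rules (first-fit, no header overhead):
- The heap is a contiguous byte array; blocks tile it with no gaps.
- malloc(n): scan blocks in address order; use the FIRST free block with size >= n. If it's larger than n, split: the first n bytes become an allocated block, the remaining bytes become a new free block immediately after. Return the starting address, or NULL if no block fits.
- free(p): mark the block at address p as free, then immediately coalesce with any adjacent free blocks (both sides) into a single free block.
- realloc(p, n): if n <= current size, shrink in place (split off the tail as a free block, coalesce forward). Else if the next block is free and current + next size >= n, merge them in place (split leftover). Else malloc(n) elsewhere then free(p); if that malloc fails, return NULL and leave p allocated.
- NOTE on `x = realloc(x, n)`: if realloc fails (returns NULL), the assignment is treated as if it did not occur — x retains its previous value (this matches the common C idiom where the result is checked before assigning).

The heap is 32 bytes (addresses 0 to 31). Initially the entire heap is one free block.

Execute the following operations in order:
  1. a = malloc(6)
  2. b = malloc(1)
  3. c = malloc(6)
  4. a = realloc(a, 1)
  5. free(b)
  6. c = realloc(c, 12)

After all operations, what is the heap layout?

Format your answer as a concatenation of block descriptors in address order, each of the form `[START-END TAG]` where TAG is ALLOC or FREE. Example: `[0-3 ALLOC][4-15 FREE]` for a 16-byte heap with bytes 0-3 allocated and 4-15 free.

Op 1: a = malloc(6) -> a = 0; heap: [0-5 ALLOC][6-31 FREE]
Op 2: b = malloc(1) -> b = 6; heap: [0-5 ALLOC][6-6 ALLOC][7-31 FREE]
Op 3: c = malloc(6) -> c = 7; heap: [0-5 ALLOC][6-6 ALLOC][7-12 ALLOC][13-31 FREE]
Op 4: a = realloc(a, 1) -> a = 0; heap: [0-0 ALLOC][1-5 FREE][6-6 ALLOC][7-12 ALLOC][13-31 FREE]
Op 5: free(b) -> (freed b); heap: [0-0 ALLOC][1-6 FREE][7-12 ALLOC][13-31 FREE]
Op 6: c = realloc(c, 12) -> c = 7; heap: [0-0 ALLOC][1-6 FREE][7-18 ALLOC][19-31 FREE]

Answer: [0-0 ALLOC][1-6 FREE][7-18 ALLOC][19-31 FREE]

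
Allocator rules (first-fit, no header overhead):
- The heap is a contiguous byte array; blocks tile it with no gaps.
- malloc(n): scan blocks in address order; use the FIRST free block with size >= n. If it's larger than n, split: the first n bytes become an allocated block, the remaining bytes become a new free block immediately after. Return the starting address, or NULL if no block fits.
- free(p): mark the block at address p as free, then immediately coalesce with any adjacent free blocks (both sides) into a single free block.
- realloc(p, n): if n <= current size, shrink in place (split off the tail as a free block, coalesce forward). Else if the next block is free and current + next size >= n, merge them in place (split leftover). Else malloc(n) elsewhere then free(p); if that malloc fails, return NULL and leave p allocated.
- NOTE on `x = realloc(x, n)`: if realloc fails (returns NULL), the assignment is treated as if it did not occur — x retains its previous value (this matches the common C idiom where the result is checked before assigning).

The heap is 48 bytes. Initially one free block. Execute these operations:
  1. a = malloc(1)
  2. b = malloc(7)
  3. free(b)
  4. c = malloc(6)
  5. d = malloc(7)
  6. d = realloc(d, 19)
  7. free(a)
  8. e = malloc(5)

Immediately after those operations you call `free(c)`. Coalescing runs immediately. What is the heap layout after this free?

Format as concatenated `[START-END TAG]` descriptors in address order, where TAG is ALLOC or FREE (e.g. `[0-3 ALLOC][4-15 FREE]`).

Answer: [0-6 FREE][7-25 ALLOC][26-30 ALLOC][31-47 FREE]

Derivation:
Op 1: a = malloc(1) -> a = 0; heap: [0-0 ALLOC][1-47 FREE]
Op 2: b = malloc(7) -> b = 1; heap: [0-0 ALLOC][1-7 ALLOC][8-47 FREE]
Op 3: free(b) -> (freed b); heap: [0-0 ALLOC][1-47 FREE]
Op 4: c = malloc(6) -> c = 1; heap: [0-0 ALLOC][1-6 ALLOC][7-47 FREE]
Op 5: d = malloc(7) -> d = 7; heap: [0-0 ALLOC][1-6 ALLOC][7-13 ALLOC][14-47 FREE]
Op 6: d = realloc(d, 19) -> d = 7; heap: [0-0 ALLOC][1-6 ALLOC][7-25 ALLOC][26-47 FREE]
Op 7: free(a) -> (freed a); heap: [0-0 FREE][1-6 ALLOC][7-25 ALLOC][26-47 FREE]
Op 8: e = malloc(5) -> e = 26; heap: [0-0 FREE][1-6 ALLOC][7-25 ALLOC][26-30 ALLOC][31-47 FREE]
free(c): c = 1 -> block [1-6 ALLOC]; mark free, coalesce with adjacent free neighbors -> [0-6 FREE][7-25 ALLOC][26-30 ALLOC][31-47 FREE]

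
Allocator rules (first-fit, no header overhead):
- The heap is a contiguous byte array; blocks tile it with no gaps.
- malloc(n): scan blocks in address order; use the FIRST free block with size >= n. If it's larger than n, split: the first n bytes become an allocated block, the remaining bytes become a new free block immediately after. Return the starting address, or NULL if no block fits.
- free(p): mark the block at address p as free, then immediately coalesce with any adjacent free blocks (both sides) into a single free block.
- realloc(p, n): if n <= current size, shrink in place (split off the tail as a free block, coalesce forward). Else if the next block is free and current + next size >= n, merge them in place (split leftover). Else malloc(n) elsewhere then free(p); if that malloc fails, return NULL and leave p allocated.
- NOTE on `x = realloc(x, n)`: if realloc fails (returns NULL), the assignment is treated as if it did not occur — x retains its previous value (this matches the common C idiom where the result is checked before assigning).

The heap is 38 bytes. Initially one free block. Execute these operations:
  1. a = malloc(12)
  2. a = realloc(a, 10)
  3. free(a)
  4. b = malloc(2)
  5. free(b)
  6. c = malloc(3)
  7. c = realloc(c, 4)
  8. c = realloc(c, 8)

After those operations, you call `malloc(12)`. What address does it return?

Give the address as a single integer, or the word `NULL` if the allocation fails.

Op 1: a = malloc(12) -> a = 0; heap: [0-11 ALLOC][12-37 FREE]
Op 2: a = realloc(a, 10) -> a = 0; heap: [0-9 ALLOC][10-37 FREE]
Op 3: free(a) -> (freed a); heap: [0-37 FREE]
Op 4: b = malloc(2) -> b = 0; heap: [0-1 ALLOC][2-37 FREE]
Op 5: free(b) -> (freed b); heap: [0-37 FREE]
Op 6: c = malloc(3) -> c = 0; heap: [0-2 ALLOC][3-37 FREE]
Op 7: c = realloc(c, 4) -> c = 0; heap: [0-3 ALLOC][4-37 FREE]
Op 8: c = realloc(c, 8) -> c = 0; heap: [0-7 ALLOC][8-37 FREE]
malloc(12): first-fit scan over [0-7 ALLOC][8-37 FREE] -> 8

Answer: 8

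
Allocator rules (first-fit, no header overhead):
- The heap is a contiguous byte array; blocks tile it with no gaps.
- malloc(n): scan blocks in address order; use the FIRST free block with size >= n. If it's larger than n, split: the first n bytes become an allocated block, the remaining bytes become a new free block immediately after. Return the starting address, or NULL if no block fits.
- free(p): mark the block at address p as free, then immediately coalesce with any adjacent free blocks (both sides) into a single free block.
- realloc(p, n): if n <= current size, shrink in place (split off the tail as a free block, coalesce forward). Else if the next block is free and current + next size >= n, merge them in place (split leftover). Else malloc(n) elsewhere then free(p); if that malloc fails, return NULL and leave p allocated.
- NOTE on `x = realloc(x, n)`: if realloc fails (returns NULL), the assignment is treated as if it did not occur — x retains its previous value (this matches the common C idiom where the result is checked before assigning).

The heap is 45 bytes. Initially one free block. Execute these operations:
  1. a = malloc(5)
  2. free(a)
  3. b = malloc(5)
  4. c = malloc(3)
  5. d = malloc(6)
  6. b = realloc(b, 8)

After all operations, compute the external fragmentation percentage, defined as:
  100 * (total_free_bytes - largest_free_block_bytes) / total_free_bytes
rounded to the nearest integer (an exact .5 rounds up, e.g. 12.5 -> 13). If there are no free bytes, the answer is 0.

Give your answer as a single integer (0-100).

Answer: 18

Derivation:
Op 1: a = malloc(5) -> a = 0; heap: [0-4 ALLOC][5-44 FREE]
Op 2: free(a) -> (freed a); heap: [0-44 FREE]
Op 3: b = malloc(5) -> b = 0; heap: [0-4 ALLOC][5-44 FREE]
Op 4: c = malloc(3) -> c = 5; heap: [0-4 ALLOC][5-7 ALLOC][8-44 FREE]
Op 5: d = malloc(6) -> d = 8; heap: [0-4 ALLOC][5-7 ALLOC][8-13 ALLOC][14-44 FREE]
Op 6: b = realloc(b, 8) -> b = 14; heap: [0-4 FREE][5-7 ALLOC][8-13 ALLOC][14-21 ALLOC][22-44 FREE]
Free blocks: [5 23] total_free=28 largest=23 -> 100*(28-23)/28 = 500/28 ≈ 17.857 -> rounds to 18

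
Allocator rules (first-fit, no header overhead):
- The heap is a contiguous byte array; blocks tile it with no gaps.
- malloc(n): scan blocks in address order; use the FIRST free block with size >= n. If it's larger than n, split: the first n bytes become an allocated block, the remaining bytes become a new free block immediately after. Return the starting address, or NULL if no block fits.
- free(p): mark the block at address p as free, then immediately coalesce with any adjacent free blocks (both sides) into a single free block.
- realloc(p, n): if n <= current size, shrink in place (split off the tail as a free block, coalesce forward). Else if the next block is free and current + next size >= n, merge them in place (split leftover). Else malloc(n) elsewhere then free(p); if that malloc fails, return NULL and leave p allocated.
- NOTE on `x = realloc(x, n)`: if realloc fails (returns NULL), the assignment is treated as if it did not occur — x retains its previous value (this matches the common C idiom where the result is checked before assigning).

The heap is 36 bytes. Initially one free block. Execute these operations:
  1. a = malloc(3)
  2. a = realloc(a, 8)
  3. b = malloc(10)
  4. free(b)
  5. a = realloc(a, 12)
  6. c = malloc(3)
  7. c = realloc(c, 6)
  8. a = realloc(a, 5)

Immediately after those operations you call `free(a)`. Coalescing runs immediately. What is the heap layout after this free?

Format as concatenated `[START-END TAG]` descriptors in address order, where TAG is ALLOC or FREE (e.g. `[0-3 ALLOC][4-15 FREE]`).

Answer: [0-11 FREE][12-17 ALLOC][18-35 FREE]

Derivation:
Op 1: a = malloc(3) -> a = 0; heap: [0-2 ALLOC][3-35 FREE]
Op 2: a = realloc(a, 8) -> a = 0; heap: [0-7 ALLOC][8-35 FREE]
Op 3: b = malloc(10) -> b = 8; heap: [0-7 ALLOC][8-17 ALLOC][18-35 FREE]
Op 4: free(b) -> (freed b); heap: [0-7 ALLOC][8-35 FREE]
Op 5: a = realloc(a, 12) -> a = 0; heap: [0-11 ALLOC][12-35 FREE]
Op 6: c = malloc(3) -> c = 12; heap: [0-11 ALLOC][12-14 ALLOC][15-35 FREE]
Op 7: c = realloc(c, 6) -> c = 12; heap: [0-11 ALLOC][12-17 ALLOC][18-35 FREE]
Op 8: a = realloc(a, 5) -> a = 0; heap: [0-4 ALLOC][5-11 FREE][12-17 ALLOC][18-35 FREE]
free(a): a = 0 -> block [0-4 ALLOC]; mark free, coalesce with adjacent free neighbors -> [0-11 FREE][12-17 ALLOC][18-35 FREE]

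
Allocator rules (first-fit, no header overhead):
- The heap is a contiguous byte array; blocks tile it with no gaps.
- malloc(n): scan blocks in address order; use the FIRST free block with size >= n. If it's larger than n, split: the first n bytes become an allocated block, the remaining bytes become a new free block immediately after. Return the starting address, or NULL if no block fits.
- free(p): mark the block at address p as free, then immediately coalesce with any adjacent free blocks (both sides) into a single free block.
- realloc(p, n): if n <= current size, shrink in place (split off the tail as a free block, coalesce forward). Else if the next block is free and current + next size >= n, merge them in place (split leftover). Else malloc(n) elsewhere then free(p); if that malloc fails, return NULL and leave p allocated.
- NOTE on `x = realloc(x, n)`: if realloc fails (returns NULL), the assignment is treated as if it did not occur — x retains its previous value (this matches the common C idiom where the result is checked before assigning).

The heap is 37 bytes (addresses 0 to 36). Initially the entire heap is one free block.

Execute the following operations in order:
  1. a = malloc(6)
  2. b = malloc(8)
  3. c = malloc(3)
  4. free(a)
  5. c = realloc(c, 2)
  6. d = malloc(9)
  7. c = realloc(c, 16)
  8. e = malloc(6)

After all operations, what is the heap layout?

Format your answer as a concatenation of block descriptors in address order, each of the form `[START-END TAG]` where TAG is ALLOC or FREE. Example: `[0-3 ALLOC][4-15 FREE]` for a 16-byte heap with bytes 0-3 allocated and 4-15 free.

Op 1: a = malloc(6) -> a = 0; heap: [0-5 ALLOC][6-36 FREE]
Op 2: b = malloc(8) -> b = 6; heap: [0-5 ALLOC][6-13 ALLOC][14-36 FREE]
Op 3: c = malloc(3) -> c = 14; heap: [0-5 ALLOC][6-13 ALLOC][14-16 ALLOC][17-36 FREE]
Op 4: free(a) -> (freed a); heap: [0-5 FREE][6-13 ALLOC][14-16 ALLOC][17-36 FREE]
Op 5: c = realloc(c, 2) -> c = 14; heap: [0-5 FREE][6-13 ALLOC][14-15 ALLOC][16-36 FREE]
Op 6: d = malloc(9) -> d = 16; heap: [0-5 FREE][6-13 ALLOC][14-15 ALLOC][16-24 ALLOC][25-36 FREE]
Op 7: c = realloc(c, 16) -> NULL (c unchanged); heap: [0-5 FREE][6-13 ALLOC][14-15 ALLOC][16-24 ALLOC][25-36 FREE]
Op 8: e = malloc(6) -> e = 0; heap: [0-5 ALLOC][6-13 ALLOC][14-15 ALLOC][16-24 ALLOC][25-36 FREE]

Answer: [0-5 ALLOC][6-13 ALLOC][14-15 ALLOC][16-24 ALLOC][25-36 FREE]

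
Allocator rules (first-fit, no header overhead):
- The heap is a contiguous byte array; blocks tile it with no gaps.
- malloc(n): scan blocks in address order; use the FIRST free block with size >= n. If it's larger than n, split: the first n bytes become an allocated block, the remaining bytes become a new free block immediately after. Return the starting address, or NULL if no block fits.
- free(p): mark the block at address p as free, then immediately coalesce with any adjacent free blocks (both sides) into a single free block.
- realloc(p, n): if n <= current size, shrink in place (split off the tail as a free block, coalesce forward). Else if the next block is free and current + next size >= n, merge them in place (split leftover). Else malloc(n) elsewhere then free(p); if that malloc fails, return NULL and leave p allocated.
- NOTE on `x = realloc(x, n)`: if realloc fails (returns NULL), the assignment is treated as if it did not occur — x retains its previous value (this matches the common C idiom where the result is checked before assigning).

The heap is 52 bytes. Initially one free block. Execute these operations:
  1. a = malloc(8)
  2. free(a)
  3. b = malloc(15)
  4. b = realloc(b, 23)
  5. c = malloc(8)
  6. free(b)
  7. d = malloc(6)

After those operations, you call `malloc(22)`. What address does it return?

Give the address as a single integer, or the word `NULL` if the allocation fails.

Answer: NULL

Derivation:
Op 1: a = malloc(8) -> a = 0; heap: [0-7 ALLOC][8-51 FREE]
Op 2: free(a) -> (freed a); heap: [0-51 FREE]
Op 3: b = malloc(15) -> b = 0; heap: [0-14 ALLOC][15-51 FREE]
Op 4: b = realloc(b, 23) -> b = 0; heap: [0-22 ALLOC][23-51 FREE]
Op 5: c = malloc(8) -> c = 23; heap: [0-22 ALLOC][23-30 ALLOC][31-51 FREE]
Op 6: free(b) -> (freed b); heap: [0-22 FREE][23-30 ALLOC][31-51 FREE]
Op 7: d = malloc(6) -> d = 0; heap: [0-5 ALLOC][6-22 FREE][23-30 ALLOC][31-51 FREE]
malloc(22): first-fit scan over [0-5 ALLOC][6-22 FREE][23-30 ALLOC][31-51 FREE] -> NULL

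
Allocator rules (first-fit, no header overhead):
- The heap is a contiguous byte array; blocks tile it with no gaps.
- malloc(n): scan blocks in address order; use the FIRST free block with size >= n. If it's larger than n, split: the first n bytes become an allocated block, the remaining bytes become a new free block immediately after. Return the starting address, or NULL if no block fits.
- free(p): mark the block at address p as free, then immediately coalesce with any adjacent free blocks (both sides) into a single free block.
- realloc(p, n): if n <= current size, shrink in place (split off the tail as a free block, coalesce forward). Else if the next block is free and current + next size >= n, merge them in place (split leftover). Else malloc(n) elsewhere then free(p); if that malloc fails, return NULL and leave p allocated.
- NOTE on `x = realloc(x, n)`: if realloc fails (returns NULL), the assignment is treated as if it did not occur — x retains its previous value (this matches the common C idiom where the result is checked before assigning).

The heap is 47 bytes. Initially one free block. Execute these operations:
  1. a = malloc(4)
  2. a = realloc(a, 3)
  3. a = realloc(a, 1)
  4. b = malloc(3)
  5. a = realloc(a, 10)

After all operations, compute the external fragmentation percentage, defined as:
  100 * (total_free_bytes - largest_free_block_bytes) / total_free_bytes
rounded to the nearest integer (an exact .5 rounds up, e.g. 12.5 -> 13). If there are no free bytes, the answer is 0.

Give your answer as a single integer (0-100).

Answer: 3

Derivation:
Op 1: a = malloc(4) -> a = 0; heap: [0-3 ALLOC][4-46 FREE]
Op 2: a = realloc(a, 3) -> a = 0; heap: [0-2 ALLOC][3-46 FREE]
Op 3: a = realloc(a, 1) -> a = 0; heap: [0-0 ALLOC][1-46 FREE]
Op 4: b = malloc(3) -> b = 1; heap: [0-0 ALLOC][1-3 ALLOC][4-46 FREE]
Op 5: a = realloc(a, 10) -> a = 4; heap: [0-0 FREE][1-3 ALLOC][4-13 ALLOC][14-46 FREE]
Free blocks: [1 33] total_free=34 largest=33 -> 100*(34-33)/34 = 100/34 ≈ 2.941 -> rounds to 3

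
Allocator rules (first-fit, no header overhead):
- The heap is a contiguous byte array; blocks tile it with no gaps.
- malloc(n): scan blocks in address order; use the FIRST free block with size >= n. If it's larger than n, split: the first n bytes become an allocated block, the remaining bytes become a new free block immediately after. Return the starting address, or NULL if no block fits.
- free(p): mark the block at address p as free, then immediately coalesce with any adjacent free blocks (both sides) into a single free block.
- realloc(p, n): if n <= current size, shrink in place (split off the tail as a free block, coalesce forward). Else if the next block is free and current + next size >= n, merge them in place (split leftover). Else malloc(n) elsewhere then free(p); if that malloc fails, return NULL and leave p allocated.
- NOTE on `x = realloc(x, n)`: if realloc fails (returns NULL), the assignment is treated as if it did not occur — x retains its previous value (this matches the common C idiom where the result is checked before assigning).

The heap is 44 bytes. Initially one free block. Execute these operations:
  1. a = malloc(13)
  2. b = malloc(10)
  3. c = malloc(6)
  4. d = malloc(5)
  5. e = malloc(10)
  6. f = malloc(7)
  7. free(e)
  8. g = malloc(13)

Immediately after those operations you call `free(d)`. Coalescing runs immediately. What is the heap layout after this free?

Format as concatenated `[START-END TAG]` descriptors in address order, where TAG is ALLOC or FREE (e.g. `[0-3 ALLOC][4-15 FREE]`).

Answer: [0-12 ALLOC][13-22 ALLOC][23-28 ALLOC][29-43 FREE]

Derivation:
Op 1: a = malloc(13) -> a = 0; heap: [0-12 ALLOC][13-43 FREE]
Op 2: b = malloc(10) -> b = 13; heap: [0-12 ALLOC][13-22 ALLOC][23-43 FREE]
Op 3: c = malloc(6) -> c = 23; heap: [0-12 ALLOC][13-22 ALLOC][23-28 ALLOC][29-43 FREE]
Op 4: d = malloc(5) -> d = 29; heap: [0-12 ALLOC][13-22 ALLOC][23-28 ALLOC][29-33 ALLOC][34-43 FREE]
Op 5: e = malloc(10) -> e = 34; heap: [0-12 ALLOC][13-22 ALLOC][23-28 ALLOC][29-33 ALLOC][34-43 ALLOC]
Op 6: f = malloc(7) -> f = NULL; heap: [0-12 ALLOC][13-22 ALLOC][23-28 ALLOC][29-33 ALLOC][34-43 ALLOC]
Op 7: free(e) -> (freed e); heap: [0-12 ALLOC][13-22 ALLOC][23-28 ALLOC][29-33 ALLOC][34-43 FREE]
Op 8: g = malloc(13) -> g = NULL; heap: [0-12 ALLOC][13-22 ALLOC][23-28 ALLOC][29-33 ALLOC][34-43 FREE]
free(d): d = 29 -> block [29-33 ALLOC]; mark free, coalesce with adjacent free neighbors -> [0-12 ALLOC][13-22 ALLOC][23-28 ALLOC][29-43 FREE]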